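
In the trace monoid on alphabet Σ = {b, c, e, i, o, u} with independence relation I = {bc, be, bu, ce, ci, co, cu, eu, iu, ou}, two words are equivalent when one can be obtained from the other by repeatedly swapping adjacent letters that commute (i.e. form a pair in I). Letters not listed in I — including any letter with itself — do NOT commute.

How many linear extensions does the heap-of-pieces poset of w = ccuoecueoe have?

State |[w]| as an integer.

#0=c has no predecessor
#1=c depends on [0:c]
#2=u has no predecessor
#3=o has no predecessor
#4=e depends on [3:o]
#5=c depends on [1:c]
#6=u depends on [2:u]
#7=e depends on [4:e]
#8=o depends on [7:e]
#9=e depends on [8:o]
sources: [0:c, 2:u, 3:o]
N(rest) = Σ N(rest − s) over sources s of rest; N(one piece) = 1:
  size 1 → [5]=1  [6]=1  [9]=1
  size 2 → [1,5]=1  [2,6]=1  [5,6]=2  [5,9]=2  [6,9]=2  [8,9]=1
  size 3 → [0,1,5]=1  [1,5,6]=3  [1,5,9]=3  [2,5,6]=3  [2,6,9]=3  [5,6,9]=6  [5,8,9]=3  [6,8,9]=3  [7,8,9]=1
  size 4 → [0,1,5,6]=4  [0,1,5,9]=4  [1,2,5,6]=6  [1,5,6,9]=12  [1,5,8,9]=6  [2,5,6,9]=12  [2,6,8,9]=6  [4,7,8,9]=1  [5,6,8,9]=12  [5,7,8,9]=4  [6,7,8,9]=4
  size 5 → [0,1,2,5,6]=10  [0,1,5,6,9]=20  [0,1,5,8,9]=10  [1,2,5,6,9]=30  [1,5,6,8,9]=30  [1,5,7,8,9]=10  [2,5,6,8,9]=30  [2,6,7,8,9]=10  [3,4,7,8,9]=1  [4,5,7,8,9]=5  [4,6,7,8,9]=5  [5,6,7,8,9]=20
  size 6 → [0,1,2,5,6,9]=60  [0,1,5,6,8,9]=60  [0,1,5,7,8,9]=20  [1,2,5,6,8,9]=90  [1,4,5,7,8,9]=15  [1,5,6,7,8,9]=60  [2,4,6,7,8,9]=15  [2,5,6,7,8,9]=60  [3,4,5,7,8,9]=6  [3,4,6,7,8,9]=6  [4,5,6,7,8,9]=30
  size 7 → [0,1,2,5,6,8,9]=210  [0,1,4,5,7,8,9]=35  [0,1,5,6,7,8,9]=140  [1,2,5,6,7,8,9]=210  [1,3,4,5,7,8,9]=21  [1,4,5,6,7,8,9]=105  [2,3,4,6,7,8,9]=21  [2,4,5,6,7,8,9]=105  [3,4,5,6,7,8,9]=42
  size 8 → [0,1,2,5,6,7,8,9]=560  [0,1,3,4,5,7,8,9]=56  [0,1,4,5,6,7,8,9]=280  [1,2,4,5,6,7,8,9]=420  [1,3,4,5,6,7,8,9]=168  [2,3,4,5,6,7,8,9]=168
  first=0(c) contributes 756
  first=2(u) contributes 504
  first=3(o) contributes 1260
|[w]| = 2520

2520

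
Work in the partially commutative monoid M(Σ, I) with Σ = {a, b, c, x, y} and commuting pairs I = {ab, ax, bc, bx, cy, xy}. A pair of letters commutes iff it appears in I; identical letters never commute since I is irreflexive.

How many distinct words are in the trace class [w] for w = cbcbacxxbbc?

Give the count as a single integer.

#0=c has no predecessor
#1=b has no predecessor
#2=c depends on [0:c]
#3=b depends on [1:b]
#4=a depends on [2:c]
#5=c depends on [4:a]
#6=x depends on [5:c]
#7=x depends on [6:x]
#8=b depends on [3:b]
#9=b depends on [8:b]
#10=c depends on [7:x]
sources: [0:c, 1:b]
N(rest) = Σ N(rest − s) over sources s of rest; N(one piece) = 1:
  size 1 → [9]=1  [10]=1
  size 2 → [7,10]=1  [8,9]=1  [9,10]=2
  size 3 → [3,8,9]=1  [6,7,10]=1  [7,9,10]=3  [8,9,10]=3
  size 4 → [1,3,8,9]=1  [3,8,9,10]=4  [5,6,7,10]=1  [6,7,9,10]=4  [7,8,9,10]=6
  size 5 → [1,3,8,9,10]=5  [3,7,8,9,10]=10  [4,5,6,7,10]=1  [5,6,7,9,10]=5  [6,7,8,9,10]=10
  size 6 → [1,3,7,8,9,10]=15  [2,4,5,6,7,10]=1  [3,6,7,8,9,10]=20  [4,5,6,7,9,10]=6  [5,6,7,8,9,10]=15
  size 7 → [0,2,4,5,6,7,10]=1  [1,3,6,7,8,9,10]=35  [2,4,5,6,7,9,10]=7  [3,5,6,7,8,9,10]=35  [4,5,6,7,8,9,10]=21
  size 8 → [0,2,4,5,6,7,9,10]=8  [1,3,5,6,7,8,9,10]=70  [2,4,5,6,7,8,9,10]=28  [3,4,5,6,7,8,9,10]=56
  size 9 → [0,2,4,5,6,7,8,9,10]=36  [1,3,4,5,6,7,8,9,10]=126  [2,3,4,5,6,7,8,9,10]=84
  first=0(c) contributes 210
  first=1(b) contributes 120
|[w]| = 330

330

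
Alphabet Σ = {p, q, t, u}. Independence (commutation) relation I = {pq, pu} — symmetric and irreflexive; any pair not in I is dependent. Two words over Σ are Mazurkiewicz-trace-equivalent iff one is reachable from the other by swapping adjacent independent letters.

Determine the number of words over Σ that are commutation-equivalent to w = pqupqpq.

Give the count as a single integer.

0(p) covers ∅
1(q) covers ∅
2(u) covers 1:q
3(p) covers 0:p
4(q) covers 2:u
5(p) covers 3:p
6(q) covers 4:q
floor of heap: 0:p, 1:q
completions by unplaced set U, small U first (add the entries for U minus each lowest piece of U):
  |U|=1: {5}:1  {6}:1
  |U|=2: {3,5}:1  {4,6}:1  {5,6}:2
  |U|=3: {0,3,5}:1  {2,4,6}:1  {3,5,6}:3  {4,5,6}:3
  |U|=4: {0,3,5,6}:4  {1,2,4,6}:1  {2,4,5,6}:4  {3,4,5,6}:6
  |U|=5: {0,3,4,5,6}:10  {1,2,4,5,6}:5  {2,3,4,5,6}:10
  start at 0(p): 15
  start at 1(q): 20
sum over floor = 35

35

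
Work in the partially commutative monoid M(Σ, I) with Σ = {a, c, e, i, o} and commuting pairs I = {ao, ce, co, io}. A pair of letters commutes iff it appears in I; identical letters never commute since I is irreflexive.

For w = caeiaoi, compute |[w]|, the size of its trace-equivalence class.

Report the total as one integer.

4

drop 0:c onto floor
drop 1:a onto {0:c}
drop 2:e onto {1:a}
drop 3:i onto {2:e}
drop 4:a onto {3:i}
drop 5:o onto {2:e}
drop 6:i onto {4:a}
ground layer = {0:c}
drop-orders for the pieces not yet dropped (sum over which currently-grounded one goes next):
  1 to go: {5} 1  {6} 1
  2 to go: {4,6} 1  {5,6} 2
  3 to go: {3,4,6} 1  {4,5,6} 3
  4 to go: {3,4,5,6} 4
  5 to go: {2,3,4,5,6} 4
  if 0:c drops first: 4 orders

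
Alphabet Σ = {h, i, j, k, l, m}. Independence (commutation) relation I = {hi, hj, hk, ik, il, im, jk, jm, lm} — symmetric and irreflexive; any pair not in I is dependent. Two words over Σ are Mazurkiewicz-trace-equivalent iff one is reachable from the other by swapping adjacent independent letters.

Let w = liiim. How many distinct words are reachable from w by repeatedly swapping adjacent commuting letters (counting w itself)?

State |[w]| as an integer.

piece 0:l — minimal
piece 1:i — minimal
piece 2:i rests on {1:i}
piece 3:i rests on {2:i}
piece 4:m — minimal
minimal pieces: {0:l, 1:i, 4:m}
ways to finish when only these pieces remain (= sum over removing one remaining piece with nothing left below it):
  1 left: {0}→1  {3}→1  {4}→1
  2 left: {0,3}→2  {0,4}→2  {2,3}→1  {3,4}→2
  3 left: {0,2,3}→3  {0,3,4}→6  {1,2,3}→1  {2,3,4}→3
  placing 0:l first → 4 extensions
  placing 1:i first → 12 extensions
  placing 4:m first → 4 extensions
total linear extensions = 20

20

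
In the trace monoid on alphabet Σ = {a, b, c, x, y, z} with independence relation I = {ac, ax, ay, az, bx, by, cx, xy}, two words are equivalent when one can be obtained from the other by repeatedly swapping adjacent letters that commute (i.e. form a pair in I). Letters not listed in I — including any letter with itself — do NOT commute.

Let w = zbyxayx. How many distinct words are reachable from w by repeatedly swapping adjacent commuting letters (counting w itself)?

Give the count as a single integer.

90

#0=z has no predecessor
#1=b depends on [0:z]
#2=y depends on [0:z]
#3=x depends on [0:z]
#4=a depends on [1:b]
#5=y depends on [2:y]
#6=x depends on [3:x]
sources: [0:z]
N(rest) = Σ N(rest − s) over sources s of rest; N(one piece) = 1:
  size 1 → [4]=1  [5]=1  [6]=1
  size 2 → [1,4]=1  [2,5]=1  [3,6]=1  [4,5]=2  [4,6]=2  [5,6]=2
  size 3 → [1,4,5]=3  [1,4,6]=3  [2,4,5]=3  [2,5,6]=3  [3,4,6]=3  [3,5,6]=3  [4,5,6]=6
  size 4 → [1,2,4,5]=6  [1,3,4,6]=6  [1,4,5,6]=12  [2,3,5,6]=6  [2,4,5,6]=12  [3,4,5,6]=12
  size 5 → [1,2,4,5,6]=30  [1,3,4,5,6]=30  [2,3,4,5,6]=30
  first=0(z) contributes 90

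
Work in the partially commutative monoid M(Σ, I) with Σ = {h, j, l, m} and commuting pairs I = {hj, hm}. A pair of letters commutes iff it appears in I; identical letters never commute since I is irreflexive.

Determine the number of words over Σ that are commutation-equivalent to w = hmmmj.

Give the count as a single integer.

5

piece 0:h — minimal
piece 1:m — minimal
piece 2:m rests on {1:m}
piece 3:m rests on {2:m}
piece 4:j rests on {3:m}
minimal pieces: {0:h, 1:m}
ways to finish when only these pieces remain (= sum over removing one remaining piece with nothing left below it):
  1 left: {0}→1  {4}→1
  2 left: {0,4}→2  {3,4}→1
  3 left: {0,3,4}→3  {2,3,4}→1
  placing 0:h first → 1 extensions
  placing 1:m first → 4 extensions
total linear extensions = 5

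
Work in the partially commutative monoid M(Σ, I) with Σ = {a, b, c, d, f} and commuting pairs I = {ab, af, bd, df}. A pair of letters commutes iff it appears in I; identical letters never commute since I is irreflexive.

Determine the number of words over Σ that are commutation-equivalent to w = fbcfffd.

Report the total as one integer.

drop 0:f onto floor
drop 1:b onto {0:f}
drop 2:c onto {1:b}
drop 3:f onto {2:c}
drop 4:f onto {3:f}
drop 5:f onto {4:f}
drop 6:d onto {2:c}
ground layer = {0:f}
drop-orders for the pieces not yet dropped (sum over which currently-grounded one goes next):
  1 to go: {5} 1  {6} 1
  2 to go: {4,5} 1  {5,6} 2
  3 to go: {3,4,5} 1  {4,5,6} 3
  4 to go: {3,4,5,6} 4
  5 to go: {2,3,4,5,6} 4
  if 0:f drops first: 4 orders

4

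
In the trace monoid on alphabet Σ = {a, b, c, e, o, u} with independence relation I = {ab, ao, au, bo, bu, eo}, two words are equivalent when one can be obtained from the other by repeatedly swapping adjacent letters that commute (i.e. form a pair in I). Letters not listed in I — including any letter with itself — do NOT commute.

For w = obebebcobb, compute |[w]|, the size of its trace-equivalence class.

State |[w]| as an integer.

drop 0:o onto floor
drop 1:b onto floor
drop 2:e onto {1:b}
drop 3:b onto {2:e}
drop 4:e onto {3:b}
drop 5:b onto {4:e}
drop 6:c onto {0:o, 5:b}
drop 7:o onto {6:c}
drop 8:b onto {6:c}
drop 9:b onto {8:b}
ground layer = {0:o, 1:b}
drop-orders for the pieces not yet dropped (sum over which currently-grounded one goes next):
  1 to go: {7} 1  {9} 1
  2 to go: {7,9} 2  {8,9} 1
  3 to go: {7,8,9} 3
  4 to go: {6,7,8,9} 3
  5 to go: {0,6,7,8,9} 3  {5,6,7,8,9} 3
  6 to go: {0,5,6,7,8,9} 6  {4,5,6,7,8,9} 3
  7 to go: {0,4,5,6,7,8,9} 9  {3,4,5,6,7,8,9} 3
  8 to go: {0,3,4,5,6,7,8,9} 12  {2,3,4,5,6,7,8,9} 3
  if 0:o drops first: 3 orders
  if 1:b drops first: 15 orders
heap linearizations: 18

18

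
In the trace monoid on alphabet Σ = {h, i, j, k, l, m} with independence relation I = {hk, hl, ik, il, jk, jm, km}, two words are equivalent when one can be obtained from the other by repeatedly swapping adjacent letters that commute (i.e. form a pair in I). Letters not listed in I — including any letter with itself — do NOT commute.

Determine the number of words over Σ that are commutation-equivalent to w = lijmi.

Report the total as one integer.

#0=l has no predecessor
#1=i has no predecessor
#2=j depends on [0:l, 1:i]
#3=m depends on [0:l, 1:i]
#4=i depends on [2:j, 3:m]
sources: [0:l, 1:i]
N(rest) = Σ N(rest − s) over sources s of rest; N(one piece) = 1:
  size 1 → [4]=1
  size 2 → [2,4]=1  [3,4]=1
  size 3 → [2,3,4]=2
  first=0(l) contributes 2
  first=1(i) contributes 2
|[w]| = 4

4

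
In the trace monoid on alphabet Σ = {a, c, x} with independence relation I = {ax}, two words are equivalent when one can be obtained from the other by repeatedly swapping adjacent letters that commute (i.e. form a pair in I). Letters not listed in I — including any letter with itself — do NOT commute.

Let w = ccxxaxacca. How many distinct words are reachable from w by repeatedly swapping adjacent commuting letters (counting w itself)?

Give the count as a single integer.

10

drop 0:c onto floor
drop 1:c onto {0:c}
drop 2:x onto {1:c}
drop 3:x onto {2:x}
drop 4:a onto {1:c}
drop 5:x onto {3:x}
drop 6:a onto {4:a}
drop 7:c onto {5:x, 6:a}
drop 8:c onto {7:c}
drop 9:a onto {8:c}
ground layer = {0:c}
drop-orders for the pieces not yet dropped (sum over which currently-grounded one goes next):
  1 to go: {9} 1
  2 to go: {8,9} 1
  3 to go: {7,8,9} 1
  4 to go: {5,7,8,9} 1  {6,7,8,9} 1
  5 to go: {3,5,7,8,9} 1  {4,6,7,8,9} 1  {5,6,7,8,9} 2
  6 to go: {2,3,5,7,8,9} 1  {3,5,6,7,8,9} 3  {4,5,6,7,8,9} 3
  7 to go: {2,3,5,6,7,8,9} 4  {3,4,5,6,7,8,9} 6
  8 to go: {2,3,4,5,6,7,8,9} 10
  if 0:c drops first: 10 orders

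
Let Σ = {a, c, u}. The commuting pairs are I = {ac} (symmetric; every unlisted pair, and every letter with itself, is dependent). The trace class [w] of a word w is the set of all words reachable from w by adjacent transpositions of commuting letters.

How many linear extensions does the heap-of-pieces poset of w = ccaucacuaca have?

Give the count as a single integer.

piece 0:c — minimal
piece 1:c rests on {0:c}
piece 2:a — minimal
piece 3:u rests on {1:c, 2:a}
piece 4:c rests on {3:u}
piece 5:a rests on {3:u}
piece 6:c rests on {4:c}
piece 7:u rests on {5:a, 6:c}
piece 8:a rests on {7:u}
piece 9:c rests on {7:u}
piece 10:a rests on {8:a}
minimal pieces: {0:c, 2:a}
ways to finish when only these pieces remain (= sum over removing one remaining piece with nothing left below it):
  1 left: {9}→1  {10}→1
  2 left: {8,10}→1  {9,10}→2
  3 left: {8,9,10}→3
  4 left: {7,8,9,10}→3
  5 left: {5,7,8,9,10}→3  {6,7,8,9,10}→3
  6 left: {4,6,7,8,9,10}→3  {5,6,7,8,9,10}→6
  7 left: {4,5,6,7,8,9,10}→9
  8 left: {3,4,5,6,7,8,9,10}→9
  9 left: {1,3,4,5,6,7,8,9,10}→9  {2,3,4,5,6,7,8,9,10}→9
  placing 0:c first → 18 extensions
  placing 2:a first → 9 extensions
total linear extensions = 27

27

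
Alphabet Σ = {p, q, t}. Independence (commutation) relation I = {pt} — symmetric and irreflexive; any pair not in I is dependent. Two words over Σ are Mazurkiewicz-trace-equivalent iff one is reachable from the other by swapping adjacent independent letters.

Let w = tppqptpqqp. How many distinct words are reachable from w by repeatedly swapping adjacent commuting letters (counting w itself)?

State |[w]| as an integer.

9

piece 0:t — minimal
piece 1:p — minimal
piece 2:p rests on {1:p}
piece 3:q rests on {0:t, 2:p}
piece 4:p rests on {3:q}
piece 5:t rests on {3:q}
piece 6:p rests on {4:p}
piece 7:q rests on {5:t, 6:p}
piece 8:q rests on {7:q}
piece 9:p rests on {8:q}
minimal pieces: {0:t, 1:p}
ways to finish when only these pieces remain (= sum over removing one remaining piece with nothing left below it):
  1 left: {9}→1
  2 left: {8,9}→1
  3 left: {7,8,9}→1
  4 left: {5,7,8,9}→1  {6,7,8,9}→1
  5 left: {4,6,7,8,9}→1  {5,6,7,8,9}→2
  6 left: {4,5,6,7,8,9}→3
  7 left: {3,4,5,6,7,8,9}→3
  8 left: {0,3,4,5,6,7,8,9}→3  {2,3,4,5,6,7,8,9}→3
  placing 0:t first → 3 extensions
  placing 1:p first → 6 extensions
total linear extensions = 9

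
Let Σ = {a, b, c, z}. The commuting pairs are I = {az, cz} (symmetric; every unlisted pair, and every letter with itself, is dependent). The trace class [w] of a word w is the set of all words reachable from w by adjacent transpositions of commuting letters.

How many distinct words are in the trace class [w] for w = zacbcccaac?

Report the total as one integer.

0(z) covers ∅
1(a) covers ∅
2(c) covers 1:a
3(b) covers 0:z, 2:c
4(c) covers 3:b
5(c) covers 4:c
6(c) covers 5:c
7(a) covers 6:c
8(a) covers 7:a
9(c) covers 8:a
floor of heap: 0:z, 1:a
completions by unplaced set U, small U first (add the entries for U minus each lowest piece of U):
  |U|=1: {9}:1
  |U|=2: {8,9}:1
  |U|=3: {7,8,9}:1
  |U|=4: {6,7,8,9}:1
  |U|=5: {5,6,7,8,9}:1
  |U|=6: {4,5,6,7,8,9}:1
  |U|=7: {3,4,5,6,7,8,9}:1
  |U|=8: {0,3,4,5,6,7,8,9}:1  {2,3,4,5,6,7,8,9}:1
  start at 0(z): 1
  start at 1(a): 2
sum over floor = 3

3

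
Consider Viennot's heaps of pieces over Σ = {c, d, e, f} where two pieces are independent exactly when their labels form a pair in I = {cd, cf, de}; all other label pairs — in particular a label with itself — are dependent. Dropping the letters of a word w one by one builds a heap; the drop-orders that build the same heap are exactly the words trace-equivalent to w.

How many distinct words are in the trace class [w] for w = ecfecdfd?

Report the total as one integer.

17

drop 0:e onto floor
drop 1:c onto {0:e}
drop 2:f onto {0:e}
drop 3:e onto {1:c, 2:f}
drop 4:c onto {3:e}
drop 5:d onto {2:f}
drop 6:f onto {3:e, 5:d}
drop 7:d onto {6:f}
ground layer = {0:e}
drop-orders for the pieces not yet dropped (sum over which currently-grounded one goes next):
  1 to go: {4} 1  {7} 1
  2 to go: {4,7} 2  {6,7} 1
  3 to go: {4,6,7} 3  {5,6,7} 1
  4 to go: {3,4,6,7} 3  {4,5,6,7} 4
  5 to go: {1,3,4,6,7} 3  {3,4,5,6,7} 7
  6 to go: {1,3,4,5,6,7} 10  {2,3,4,5,6,7} 7
  if 0:e drops first: 17 orders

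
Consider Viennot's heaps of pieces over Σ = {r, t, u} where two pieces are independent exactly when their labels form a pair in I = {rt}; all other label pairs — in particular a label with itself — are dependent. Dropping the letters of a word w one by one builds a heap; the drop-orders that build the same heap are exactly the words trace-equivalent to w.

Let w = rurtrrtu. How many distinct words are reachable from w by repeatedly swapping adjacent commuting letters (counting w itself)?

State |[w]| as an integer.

drop 0:r onto floor
drop 1:u onto {0:r}
drop 2:r onto {1:u}
drop 3:t onto {1:u}
drop 4:r onto {2:r}
drop 5:r onto {4:r}
drop 6:t onto {3:t}
drop 7:u onto {5:r, 6:t}
ground layer = {0:r}
drop-orders for the pieces not yet dropped (sum over which currently-grounded one goes next):
  1 to go: {7} 1
  2 to go: {5,7} 1  {6,7} 1
  3 to go: {3,6,7} 1  {4,5,7} 1  {5,6,7} 2
  4 to go: {2,4,5,7} 1  {3,5,6,7} 3  {4,5,6,7} 3
  5 to go: {2,4,5,6,7} 4  {3,4,5,6,7} 6
  6 to go: {2,3,4,5,6,7} 10
  if 0:r drops first: 10 orders

10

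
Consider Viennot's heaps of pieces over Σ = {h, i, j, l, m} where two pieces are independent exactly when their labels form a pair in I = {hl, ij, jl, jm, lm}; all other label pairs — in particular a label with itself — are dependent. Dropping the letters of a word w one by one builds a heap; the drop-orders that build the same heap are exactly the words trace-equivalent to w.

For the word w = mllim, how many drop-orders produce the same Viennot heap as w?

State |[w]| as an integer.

#0=m has no predecessor
#1=l has no predecessor
#2=l depends on [1:l]
#3=i depends on [0:m, 2:l]
#4=m depends on [3:i]
sources: [0:m, 1:l]
N(rest) = Σ N(rest − s) over sources s of rest; N(one piece) = 1:
  size 1 → [4]=1
  size 2 → [3,4]=1
  size 3 → [0,3,4]=1  [2,3,4]=1
  first=0(m) contributes 1
  first=1(l) contributes 2
|[w]| = 3

3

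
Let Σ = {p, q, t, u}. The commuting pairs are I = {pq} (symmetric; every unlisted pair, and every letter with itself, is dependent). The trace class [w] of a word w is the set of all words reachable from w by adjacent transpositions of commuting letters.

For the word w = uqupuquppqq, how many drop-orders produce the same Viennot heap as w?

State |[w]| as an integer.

6

#0=u has no predecessor
#1=q depends on [0:u]
#2=u depends on [1:q]
#3=p depends on [2:u]
#4=u depends on [3:p]
#5=q depends on [4:u]
#6=u depends on [5:q]
#7=p depends on [6:u]
#8=p depends on [7:p]
#9=q depends on [6:u]
#10=q depends on [9:q]
sources: [0:u]
N(rest) = Σ N(rest − s) over sources s of rest; N(one piece) = 1:
  size 1 → [8]=1  [10]=1
  size 2 → [7,8]=1  [8,10]=2  [9,10]=1
  size 3 → [7,8,10]=3  [8,9,10]=3
  size 4 → [7,8,9,10]=6
  size 5 → [6,7,8,9,10]=6
  size 6 → [5,6,7,8,9,10]=6
  size 7 → [4,5,6,7,8,9,10]=6
  size 8 → [3,4,5,6,7,8,9,10]=6
  size 9 → [2,3,4,5,6,7,8,9,10]=6
  first=0(u) contributes 6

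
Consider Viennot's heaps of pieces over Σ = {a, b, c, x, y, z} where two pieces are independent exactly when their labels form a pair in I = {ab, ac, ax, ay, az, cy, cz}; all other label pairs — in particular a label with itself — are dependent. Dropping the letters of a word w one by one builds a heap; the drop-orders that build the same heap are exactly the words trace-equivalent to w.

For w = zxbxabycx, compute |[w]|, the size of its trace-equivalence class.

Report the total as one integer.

0(z) covers ∅
1(x) covers 0:z
2(b) covers 1:x
3(x) covers 2:b
4(a) covers ∅
5(b) covers 3:x
6(y) covers 5:b
7(c) covers 5:b
8(x) covers 6:y, 7:c
floor of heap: 0:z, 4:a
completions by unplaced set U, small U first (add the entries for U minus each lowest piece of U):
  |U|=1: {4}:1  {8}:1
  |U|=2: {4,8}:2  {6,8}:1  {7,8}:1
  |U|=3: {4,6,8}:3  {4,7,8}:3  {6,7,8}:2
  |U|=4: {4,6,7,8}:8  {5,6,7,8}:2
  |U|=5: {3,5,6,7,8}:2  {4,5,6,7,8}:10
  |U|=6: {2,3,5,6,7,8}:2  {3,4,5,6,7,8}:12
  |U|=7: {1,2,3,5,6,7,8}:2  {2,3,4,5,6,7,8}:14
  start at 0(z): 16
  start at 4(a): 2
sum over floor = 18

18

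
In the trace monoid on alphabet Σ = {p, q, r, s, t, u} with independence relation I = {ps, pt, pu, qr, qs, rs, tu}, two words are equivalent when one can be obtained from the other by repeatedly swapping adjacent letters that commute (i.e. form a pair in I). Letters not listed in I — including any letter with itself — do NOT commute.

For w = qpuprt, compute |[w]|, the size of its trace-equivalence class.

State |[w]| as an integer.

3

drop 0:q onto floor
drop 1:p onto {0:q}
drop 2:u onto {0:q}
drop 3:p onto {1:p}
drop 4:r onto {2:u, 3:p}
drop 5:t onto {4:r}
ground layer = {0:q}
drop-orders for the pieces not yet dropped (sum over which currently-grounded one goes next):
  1 to go: {5} 1
  2 to go: {4,5} 1
  3 to go: {2,4,5} 1  {3,4,5} 1
  4 to go: {1,3,4,5} 1  {2,3,4,5} 2
  if 0:q drops first: 3 orders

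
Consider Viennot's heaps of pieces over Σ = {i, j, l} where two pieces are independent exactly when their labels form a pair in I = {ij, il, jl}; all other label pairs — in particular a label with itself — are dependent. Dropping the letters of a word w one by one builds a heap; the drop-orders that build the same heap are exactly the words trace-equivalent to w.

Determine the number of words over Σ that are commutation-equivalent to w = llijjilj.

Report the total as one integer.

560

drop 0:l onto floor
drop 1:l onto {0:l}
drop 2:i onto floor
drop 3:j onto floor
drop 4:j onto {3:j}
drop 5:i onto {2:i}
drop 6:l onto {1:l}
drop 7:j onto {4:j}
ground layer = {0:l, 2:i, 3:j}
drop-orders for the pieces not yet dropped (sum over which currently-grounded one goes next):
  1 to go: {5} 1  {6} 1  {7} 1
  2 to go: {1,6} 1  {2,5} 1  {4,7} 1  {5,6} 2  {5,7} 2  {6,7} 2
  3 to go: {0,1,6} 1  {1,5,6} 3  {1,6,7} 3  {2,5,6} 3  {2,5,7} 3  {3,4,7} 1  {4,5,7} 3  {4,6,7} 3  {5,6,7} 6
  4 to go: {0,1,5,6} 4  {0,1,6,7} 4  {1,2,5,6} 6  {1,4,6,7} 6  {1,5,6,7} 12  {2,4,5,7} 6  {2,5,6,7} 12  {3,4,5,7} 4  {3,4,6,7} 4  {4,5,6,7} 12
  5 to go: {0,1,2,5,6} 10  {0,1,4,6,7} 10  {0,1,5,6,7} 20  {1,2,5,6,7} 30  {1,3,4,6,7} 10  {1,4,5,6,7} 30  {2,3,4,5,7} 10  {2,4,5,6,7} 30  {3,4,5,6,7} 20
  6 to go: {0,1,2,5,6,7} 60  {0,1,3,4,6,7} 20  {0,1,4,5,6,7} 60  {1,2,4,5,6,7} 90  {1,3,4,5,6,7} 60  {2,3,4,5,6,7} 60
  if 0:l drops first: 210 orders
  if 2:i drops first: 140 orders
  if 3:j drops first: 210 orders
heap linearizations: 560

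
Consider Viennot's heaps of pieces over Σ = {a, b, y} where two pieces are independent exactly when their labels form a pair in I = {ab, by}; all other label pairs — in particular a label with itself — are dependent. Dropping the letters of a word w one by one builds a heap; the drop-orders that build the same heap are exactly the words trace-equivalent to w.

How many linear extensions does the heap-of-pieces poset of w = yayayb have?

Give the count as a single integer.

0(y) covers ∅
1(a) covers 0:y
2(y) covers 1:a
3(a) covers 2:y
4(y) covers 3:a
5(b) covers ∅
floor of heap: 0:y, 5:b
completions by unplaced set U, small U first (add the entries for U minus each lowest piece of U):
  |U|=1: {4}:1  {5}:1
  |U|=2: {3,4}:1  {4,5}:2
  |U|=3: {2,3,4}:1  {3,4,5}:3
  |U|=4: {1,2,3,4}:1  {2,3,4,5}:4
  start at 0(y): 5
  start at 5(b): 1
sum over floor = 6

6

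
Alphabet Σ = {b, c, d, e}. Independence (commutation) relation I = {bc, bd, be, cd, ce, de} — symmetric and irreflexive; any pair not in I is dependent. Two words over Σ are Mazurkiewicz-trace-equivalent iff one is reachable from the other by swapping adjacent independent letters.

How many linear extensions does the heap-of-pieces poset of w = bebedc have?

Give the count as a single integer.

#0=b has no predecessor
#1=e has no predecessor
#2=b depends on [0:b]
#3=e depends on [1:e]
#4=d has no predecessor
#5=c has no predecessor
sources: [0:b, 1:e, 4:d, 5:c]
N(rest) = Σ N(rest − s) over sources s of rest; N(one piece) = 1:
  size 1 → [2]=1  [3]=1  [4]=1  [5]=1
  size 2 → [0,2]=1  [1,3]=1  [2,3]=2  [2,4]=2  [2,5]=2  [3,4]=2  [3,5]=2  [4,5]=2
  size 3 → [0,2,3]=3  [0,2,4]=3  [0,2,5]=3  [1,2,3]=3  [1,3,4]=3  [1,3,5]=3  [2,3,4]=6  [2,3,5]=6  [2,4,5]=6  [3,4,5]=6
  size 4 → [0,1,2,3]=6  [0,2,3,4]=12  [0,2,3,5]=12  [0,2,4,5]=12  [1,2,3,4]=12  [1,2,3,5]=12  [1,3,4,5]=12  [2,3,4,5]=24
  first=0(b) contributes 60
  first=1(e) contributes 60
  first=4(d) contributes 30
  first=5(c) contributes 30
|[w]| = 180

180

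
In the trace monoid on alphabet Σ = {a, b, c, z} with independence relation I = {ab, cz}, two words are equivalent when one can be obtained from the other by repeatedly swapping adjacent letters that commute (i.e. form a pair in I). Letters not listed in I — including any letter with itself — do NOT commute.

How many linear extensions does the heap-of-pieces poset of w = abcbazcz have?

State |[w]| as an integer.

12

drop 0:a onto floor
drop 1:b onto floor
drop 2:c onto {0:a, 1:b}
drop 3:b onto {2:c}
drop 4:a onto {2:c}
drop 5:z onto {3:b, 4:a}
drop 6:c onto {3:b, 4:a}
drop 7:z onto {5:z}
ground layer = {0:a, 1:b}
drop-orders for the pieces not yet dropped (sum over which currently-grounded one goes next):
  1 to go: {6} 1  {7} 1
  2 to go: {5,7} 1  {6,7} 2
  3 to go: {5,6,7} 3
  4 to go: {3,5,6,7} 3  {4,5,6,7} 3
  5 to go: {3,4,5,6,7} 6
  6 to go: {2,3,4,5,6,7} 6
  if 0:a drops first: 6 orders
  if 1:b drops first: 6 orders
heap linearizations: 12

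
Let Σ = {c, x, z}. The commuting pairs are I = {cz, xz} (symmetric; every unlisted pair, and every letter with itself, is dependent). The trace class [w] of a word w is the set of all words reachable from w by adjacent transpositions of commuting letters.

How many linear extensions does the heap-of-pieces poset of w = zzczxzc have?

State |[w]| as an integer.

35

#0=z has no predecessor
#1=z depends on [0:z]
#2=c has no predecessor
#3=z depends on [1:z]
#4=x depends on [2:c]
#5=z depends on [3:z]
#6=c depends on [4:x]
sources: [0:z, 2:c]
N(rest) = Σ N(rest − s) over sources s of rest; N(one piece) = 1:
  size 1 → [5]=1  [6]=1
  size 2 → [3,5]=1  [4,6]=1  [5,6]=2
  size 3 → [1,3,5]=1  [2,4,6]=1  [3,5,6]=3  [4,5,6]=3
  size 4 → [0,1,3,5]=1  [1,3,5,6]=4  [2,4,5,6]=4  [3,4,5,6]=6
  size 5 → [0,1,3,5,6]=5  [1,3,4,5,6]=10  [2,3,4,5,6]=10
  first=0(z) contributes 20
  first=2(c) contributes 15
|[w]| = 35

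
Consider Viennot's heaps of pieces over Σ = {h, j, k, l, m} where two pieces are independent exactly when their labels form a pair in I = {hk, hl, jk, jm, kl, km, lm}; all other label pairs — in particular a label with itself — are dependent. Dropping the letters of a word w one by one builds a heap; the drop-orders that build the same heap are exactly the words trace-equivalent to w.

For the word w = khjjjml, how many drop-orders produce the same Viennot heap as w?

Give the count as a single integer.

35

piece 0:k — minimal
piece 1:h — minimal
piece 2:j rests on {1:h}
piece 3:j rests on {2:j}
piece 4:j rests on {3:j}
piece 5:m rests on {1:h}
piece 6:l rests on {4:j}
minimal pieces: {0:k, 1:h}
ways to finish when only these pieces remain (= sum over removing one remaining piece with nothing left below it):
  1 left: {0}→1  {5}→1  {6}→1
  2 left: {0,5}→2  {0,6}→2  {4,6}→1  {5,6}→2
  3 left: {0,4,6}→3  {0,5,6}→6  {3,4,6}→1  {4,5,6}→3
  4 left: {0,3,4,6}→4  {0,4,5,6}→12  {2,3,4,6}→1  {3,4,5,6}→4
  5 left: {0,2,3,4,6}→5  {0,3,4,5,6}→20  {2,3,4,5,6}→5
  placing 0:k first → 5 extensions
  placing 1:h first → 30 extensions
total linear extensions = 35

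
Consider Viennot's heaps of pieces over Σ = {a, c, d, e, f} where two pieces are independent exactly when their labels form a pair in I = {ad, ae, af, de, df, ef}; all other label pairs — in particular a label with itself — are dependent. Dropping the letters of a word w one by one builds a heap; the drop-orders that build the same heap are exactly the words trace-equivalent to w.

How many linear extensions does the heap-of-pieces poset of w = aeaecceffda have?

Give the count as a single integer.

#0=a has no predecessor
#1=e has no predecessor
#2=a depends on [0:a]
#3=e depends on [1:e]
#4=c depends on [2:a, 3:e]
#5=c depends on [4:c]
#6=e depends on [5:c]
#7=f depends on [5:c]
#8=f depends on [7:f]
#9=d depends on [5:c]
#10=a depends on [5:c]
sources: [0:a, 1:e]
N(rest) = Σ N(rest − s) over sources s of rest; N(one piece) = 1:
  size 1 → [6]=1  [8]=1  [9]=1  [10]=1
  size 2 → [6,8]=2  [6,9]=2  [6,10]=2  [7,8]=1  [8,9]=2  [8,10]=2  [9,10]=2
  size 3 → [6,7,8]=3  [6,8,9]=6  [6,8,10]=6  [6,9,10]=6  [7,8,9]=3  [7,8,10]=3  [8,9,10]=6
  size 4 → [6,7,8,9]=12  [6,7,8,10]=12  [6,8,9,10]=24  [7,8,9,10]=12
  size 5 → [6,7,8,9,10]=60
  size 6 → [5,6,7,8,9,10]=60
  size 7 → [4,5,6,7,8,9,10]=60
  size 8 → [2,4,5,6,7,8,9,10]=60  [3,4,5,6,7,8,9,10]=60
  size 9 → [0,2,4,5,6,7,8,9,10]=60  [1,3,4,5,6,7,8,9,10]=60  [2,3,4,5,6,7,8,9,10]=120
  first=0(a) contributes 180
  first=1(e) contributes 180
|[w]| = 360

360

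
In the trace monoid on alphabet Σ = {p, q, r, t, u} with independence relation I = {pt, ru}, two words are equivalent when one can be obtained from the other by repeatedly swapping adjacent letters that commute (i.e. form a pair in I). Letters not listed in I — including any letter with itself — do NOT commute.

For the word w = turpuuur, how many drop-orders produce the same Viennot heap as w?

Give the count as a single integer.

0(t) covers ∅
1(u) covers 0:t
2(r) covers 0:t
3(p) covers 1:u, 2:r
4(u) covers 3:p
5(u) covers 4:u
6(u) covers 5:u
7(r) covers 3:p
floor of heap: 0:t
completions by unplaced set U, small U first (add the entries for U minus each lowest piece of U):
  |U|=1: {6}:1  {7}:1
  |U|=2: {5,6}:1  {6,7}:2
  |U|=3: {4,5,6}:1  {5,6,7}:3
  |U|=4: {4,5,6,7}:4
  |U|=5: {3,4,5,6,7}:4
  |U|=6: {1,3,4,5,6,7}:4  {2,3,4,5,6,7}:4
  start at 0(t): 8

8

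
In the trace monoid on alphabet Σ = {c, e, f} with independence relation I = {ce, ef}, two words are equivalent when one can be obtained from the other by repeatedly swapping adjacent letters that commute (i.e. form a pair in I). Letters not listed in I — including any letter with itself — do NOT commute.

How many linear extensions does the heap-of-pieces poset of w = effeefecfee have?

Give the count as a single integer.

0(e) covers ∅
1(f) covers ∅
2(f) covers 1:f
3(e) covers 0:e
4(e) covers 3:e
5(f) covers 2:f
6(e) covers 4:e
7(c) covers 5:f
8(f) covers 7:c
9(e) covers 6:e
10(e) covers 9:e
floor of heap: 0:e, 1:f
completions by unplaced set U, small U first (add the entries for U minus each lowest piece of U):
  |U|=1: {8}:1  {10}:1
  |U|=2: {7,8}:1  {8,10}:2  {9,10}:1
  |U|=3: {5,7,8}:1  {6,9,10}:1  {7,8,10}:3  {8,9,10}:3
  |U|=4: {2,5,7,8}:1  {4,6,9,10}:1  {5,7,8,10}:4  {6,8,9,10}:4  {7,8,9,10}:6
  |U|=5: {1,2,5,7,8}:1  {2,5,7,8,10}:5  {3,4,6,9,10}:1  {4,6,8,9,10}:5  {5,7,8,9,10}:10  {6,7,8,9,10}:10
  |U|=6: {0,3,4,6,9,10}:1  {1,2,5,7,8,10}:6  {2,5,7,8,9,10}:15  {3,4,6,8,9,10}:6  {4,6,7,8,9,10}:15  {5,6,7,8,9,10}:20
  |U|=7: {0,3,4,6,8,9,10}:7  {1,2,5,7,8,9,10}:21  {2,5,6,7,8,9,10}:35  {3,4,6,7,8,9,10}:21  {4,5,6,7,8,9,10}:35
  |U|=8: {0,3,4,6,7,8,9,10}:28  {1,2,5,6,7,8,9,10}:56  {2,4,5,6,7,8,9,10}:70  {3,4,5,6,7,8,9,10}:56
  |U|=9: {0,3,4,5,6,7,8,9,10}:84  {1,2,4,5,6,7,8,9,10}:126  {2,3,4,5,6,7,8,9,10}:126
  start at 0(e): 252
  start at 1(f): 210
sum over floor = 462

462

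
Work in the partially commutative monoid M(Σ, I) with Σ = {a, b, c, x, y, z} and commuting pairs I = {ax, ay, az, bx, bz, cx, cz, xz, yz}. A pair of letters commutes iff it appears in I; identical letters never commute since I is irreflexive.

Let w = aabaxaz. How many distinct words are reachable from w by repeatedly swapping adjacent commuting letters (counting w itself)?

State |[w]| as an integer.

0(a) covers ∅
1(a) covers 0:a
2(b) covers 1:a
3(a) covers 2:b
4(x) covers ∅
5(a) covers 3:a
6(z) covers ∅
floor of heap: 0:a, 4:x, 6:z
completions by unplaced set U, small U first (add the entries for U minus each lowest piece of U):
  |U|=1: {4}:1  {5}:1  {6}:1
  |U|=2: {3,5}:1  {4,5}:2  {4,6}:2  {5,6}:2
  |U|=3: {2,3,5}:1  {3,4,5}:3  {3,5,6}:3  {4,5,6}:6
  |U|=4: {1,2,3,5}:1  {2,3,4,5}:4  {2,3,5,6}:4  {3,4,5,6}:12
  |U|=5: {0,1,2,3,5}:1  {1,2,3,4,5}:5  {1,2,3,5,6}:5  {2,3,4,5,6}:20
  start at 0(a): 30
  start at 4(x): 6
  start at 6(z): 6
sum over floor = 42

42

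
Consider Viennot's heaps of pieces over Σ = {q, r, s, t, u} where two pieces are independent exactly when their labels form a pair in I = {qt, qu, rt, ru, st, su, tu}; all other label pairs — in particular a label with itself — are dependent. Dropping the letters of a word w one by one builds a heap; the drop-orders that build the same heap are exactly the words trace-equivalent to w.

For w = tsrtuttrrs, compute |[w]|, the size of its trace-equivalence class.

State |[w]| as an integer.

#0=t has no predecessor
#1=s has no predecessor
#2=r depends on [1:s]
#3=t depends on [0:t]
#4=u has no predecessor
#5=t depends on [3:t]
#6=t depends on [5:t]
#7=r depends on [2:r]
#8=r depends on [7:r]
#9=s depends on [8:r]
sources: [0:t, 1:s, 4:u]
N(rest) = Σ N(rest − s) over sources s of rest; N(one piece) = 1:
  size 1 → [4]=1  [6]=1  [9]=1
  size 2 → [4,6]=2  [4,9]=2  [5,6]=1  [6,9]=2  [8,9]=1
  size 3 → [3,5,6]=1  [4,5,6]=3  [4,6,9]=6  [4,8,9]=3  [5,6,9]=3  [6,8,9]=3  [7,8,9]=1
  size 4 → [0,3,5,6]=1  [2,7,8,9]=1  [3,4,5,6]=4  [3,5,6,9]=4  [4,5,6,9]=12  [4,6,8,9]=12  [4,7,8,9]=4  [5,6,8,9]=6  [6,7,8,9]=4
  size 5 → [0,3,4,5,6]=5  [0,3,5,6,9]=5  [1,2,7,8,9]=1  [2,4,7,8,9]=5  [2,6,7,8,9]=5  [3,4,5,6,9]=20  [3,5,6,8,9]=10  [4,5,6,8,9]=30  [4,6,7,8,9]=20  [5,6,7,8,9]=10
  size 6 → [0,3,4,5,6,9]=30  [0,3,5,6,8,9]=15  [1,2,4,7,8,9]=6  [1,2,6,7,8,9]=6  [2,4,6,7,8,9]=30  [2,5,6,7,8,9]=15  [3,4,5,6,8,9]=60  [3,5,6,7,8,9]=20  [4,5,6,7,8,9]=60
  size 7 → [0,3,4,5,6,8,9]=105  [0,3,5,6,7,8,9]=35  [1,2,4,6,7,8,9]=42  [1,2,5,6,7,8,9]=21  [2,3,5,6,7,8,9]=35  [2,4,5,6,7,8,9]=105  [3,4,5,6,7,8,9]=140
  size 8 → [0,2,3,5,6,7,8,9]=70  [0,3,4,5,6,7,8,9]=280  [1,2,3,5,6,7,8,9]=56  [1,2,4,5,6,7,8,9]=168  [2,3,4,5,6,7,8,9]=280
  first=0(t) contributes 504
  first=1(s) contributes 630
  first=4(u) contributes 126
|[w]| = 1260

1260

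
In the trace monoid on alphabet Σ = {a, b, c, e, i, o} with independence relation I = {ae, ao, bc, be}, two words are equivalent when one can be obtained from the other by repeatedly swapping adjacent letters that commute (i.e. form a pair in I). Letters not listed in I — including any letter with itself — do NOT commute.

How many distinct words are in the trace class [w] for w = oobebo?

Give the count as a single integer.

3

piece 0:o — minimal
piece 1:o rests on {0:o}
piece 2:b rests on {1:o}
piece 3:e rests on {1:o}
piece 4:b rests on {2:b}
piece 5:o rests on {3:e, 4:b}
minimal pieces: {0:o}
ways to finish when only these pieces remain (= sum over removing one remaining piece with nothing left below it):
  1 left: {5}→1
  2 left: {3,5}→1  {4,5}→1
  3 left: {2,4,5}→1  {3,4,5}→2
  4 left: {2,3,4,5}→3
  placing 0:o first → 3 extensions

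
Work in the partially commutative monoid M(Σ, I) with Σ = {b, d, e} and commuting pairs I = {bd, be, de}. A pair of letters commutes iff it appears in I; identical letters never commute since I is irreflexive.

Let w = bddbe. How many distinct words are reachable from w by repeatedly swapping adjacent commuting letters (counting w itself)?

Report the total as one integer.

piece 0:b — minimal
piece 1:d — minimal
piece 2:d rests on {1:d}
piece 3:b rests on {0:b}
piece 4:e — minimal
minimal pieces: {0:b, 1:d, 4:e}
ways to finish when only these pieces remain (= sum over removing one remaining piece with nothing left below it):
  1 left: {2}→1  {3}→1  {4}→1
  2 left: {0,3}→1  {1,2}→1  {2,3}→2  {2,4}→2  {3,4}→2
  3 left: {0,2,3}→3  {0,3,4}→3  {1,2,3}→3  {1,2,4}→3  {2,3,4}→6
  placing 0:b first → 12 extensions
  placing 1:d first → 12 extensions
  placing 4:e first → 6 extensions
total linear extensions = 30

30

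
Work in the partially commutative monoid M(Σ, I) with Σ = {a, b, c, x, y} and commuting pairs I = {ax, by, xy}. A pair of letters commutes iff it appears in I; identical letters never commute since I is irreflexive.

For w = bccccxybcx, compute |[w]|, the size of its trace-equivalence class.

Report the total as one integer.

3

0(b) covers ∅
1(c) covers 0:b
2(c) covers 1:c
3(c) covers 2:c
4(c) covers 3:c
5(x) covers 4:c
6(y) covers 4:c
7(b) covers 5:x
8(c) covers 6:y, 7:b
9(x) covers 8:c
floor of heap: 0:b
completions by unplaced set U, small U first (add the entries for U minus each lowest piece of U):
  |U|=1: {9}:1
  |U|=2: {8,9}:1
  |U|=3: {6,8,9}:1  {7,8,9}:1
  |U|=4: {5,7,8,9}:1  {6,7,8,9}:2
  |U|=5: {5,6,7,8,9}:3
  |U|=6: {4,5,6,7,8,9}:3
  |U|=7: {3,4,5,6,7,8,9}:3
  |U|=8: {2,3,4,5,6,7,8,9}:3
  start at 0(b): 3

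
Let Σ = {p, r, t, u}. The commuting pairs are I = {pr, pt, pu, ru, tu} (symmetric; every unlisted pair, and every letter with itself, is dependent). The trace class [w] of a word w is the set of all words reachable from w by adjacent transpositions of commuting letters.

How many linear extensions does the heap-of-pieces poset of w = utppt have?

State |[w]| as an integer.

30

piece 0:u — minimal
piece 1:t — minimal
piece 2:p — minimal
piece 3:p rests on {2:p}
piece 4:t rests on {1:t}
minimal pieces: {0:u, 1:t, 2:p}
ways to finish when only these pieces remain (= sum over removing one remaining piece with nothing left below it):
  1 left: {0}→1  {3}→1  {4}→1
  2 left: {0,3}→2  {0,4}→2  {1,4}→1  {2,3}→1  {3,4}→2
  3 left: {0,1,4}→3  {0,2,3}→3  {0,3,4}→6  {1,3,4}→3  {2,3,4}→3
  placing 0:u first → 6 extensions
  placing 1:t first → 12 extensions
  placing 2:p first → 12 extensions
total linear extensions = 30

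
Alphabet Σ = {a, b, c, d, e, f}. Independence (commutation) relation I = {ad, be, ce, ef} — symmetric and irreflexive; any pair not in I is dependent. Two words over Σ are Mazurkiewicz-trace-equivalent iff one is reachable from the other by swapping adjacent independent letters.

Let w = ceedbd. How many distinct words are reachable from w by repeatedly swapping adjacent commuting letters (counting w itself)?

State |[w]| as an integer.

piece 0:c — minimal
piece 1:e — minimal
piece 2:e rests on {1:e}
piece 3:d rests on {0:c, 2:e}
piece 4:b rests on {3:d}
piece 5:d rests on {4:b}
minimal pieces: {0:c, 1:e}
ways to finish when only these pieces remain (= sum over removing one remaining piece with nothing left below it):
  1 left: {5}→1
  2 left: {4,5}→1
  3 left: {3,4,5}→1
  4 left: {0,3,4,5}→1  {2,3,4,5}→1
  placing 0:c first → 1 extensions
  placing 1:e first → 2 extensions
total linear extensions = 3

3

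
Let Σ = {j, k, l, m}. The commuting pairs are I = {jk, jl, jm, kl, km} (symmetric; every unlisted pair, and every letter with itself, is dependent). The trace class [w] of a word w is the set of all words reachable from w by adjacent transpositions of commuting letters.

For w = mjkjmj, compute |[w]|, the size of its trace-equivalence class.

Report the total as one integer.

drop 0:m onto floor
drop 1:j onto floor
drop 2:k onto floor
drop 3:j onto {1:j}
drop 4:m onto {0:m}
drop 5:j onto {3:j}
ground layer = {0:m, 1:j, 2:k}
drop-orders for the pieces not yet dropped (sum over which currently-grounded one goes next):
  1 to go: {2} 1  {4} 1  {5} 1
  2 to go: {0,4} 1  {2,4} 2  {2,5} 2  {3,5} 1  {4,5} 2
  3 to go: {0,2,4} 3  {0,4,5} 3  {1,3,5} 1  {2,3,5} 3  {2,4,5} 6  {3,4,5} 3
  4 to go: {0,2,4,5} 12  {0,3,4,5} 6  {1,2,3,5} 4  {1,3,4,5} 4  {2,3,4,5} 12
  if 0:m drops first: 20 orders
  if 1:j drops first: 30 orders
  if 2:k drops first: 10 orders
heap linearizations: 60

60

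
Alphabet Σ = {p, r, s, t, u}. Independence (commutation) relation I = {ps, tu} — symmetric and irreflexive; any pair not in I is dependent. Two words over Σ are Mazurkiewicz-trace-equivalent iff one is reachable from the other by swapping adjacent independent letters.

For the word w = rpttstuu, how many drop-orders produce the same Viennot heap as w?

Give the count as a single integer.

piece 0:r — minimal
piece 1:p rests on {0:r}
piece 2:t rests on {1:p}
piece 3:t rests on {2:t}
piece 4:s rests on {3:t}
piece 5:t rests on {4:s}
piece 6:u rests on {4:s}
piece 7:u rests on {6:u}
minimal pieces: {0:r}
ways to finish when only these pieces remain (= sum over removing one remaining piece with nothing left below it):
  1 left: {5}→1  {7}→1
  2 left: {5,7}→2  {6,7}→1
  3 left: {5,6,7}→3
  4 left: {4,5,6,7}→3
  5 left: {3,4,5,6,7}→3
  6 left: {2,3,4,5,6,7}→3
  placing 0:r first → 3 extensions

3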